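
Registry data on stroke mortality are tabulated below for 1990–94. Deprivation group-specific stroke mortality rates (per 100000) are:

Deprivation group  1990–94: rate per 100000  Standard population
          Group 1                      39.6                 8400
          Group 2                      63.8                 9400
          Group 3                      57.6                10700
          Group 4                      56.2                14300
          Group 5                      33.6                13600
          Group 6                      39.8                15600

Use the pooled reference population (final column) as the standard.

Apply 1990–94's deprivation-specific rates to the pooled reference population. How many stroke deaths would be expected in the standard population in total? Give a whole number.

Expected stroke deaths = Σ (standard pop × deprivation-specific rate ÷ 100000)
= 8400×39.6/100000 + 9400×63.8/100000 + 10700×57.6/100000 + 14300×56.2/100000 + 13600×33.6/100000 + 15600×39.8/100000
= 3.33 + 6.00 + 6.16 + 8.04 + 4.57 + 6.21 = 34.30.

34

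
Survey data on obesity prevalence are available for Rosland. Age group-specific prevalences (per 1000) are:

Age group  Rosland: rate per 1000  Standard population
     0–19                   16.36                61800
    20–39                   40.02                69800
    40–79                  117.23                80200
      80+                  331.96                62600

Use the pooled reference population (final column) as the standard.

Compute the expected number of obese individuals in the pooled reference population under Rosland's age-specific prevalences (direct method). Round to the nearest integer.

33987

Expected obese individuals = Σ (standard pop × age-specific rate ÷ 1000)
= 61800×16.36/1000 + 69800×40.02/1000 + 80200×117.23/1000 + 62600×331.96/1000
= 1011.05 + 2793.40 + 9401.85 + 20780.70 = 33986.99.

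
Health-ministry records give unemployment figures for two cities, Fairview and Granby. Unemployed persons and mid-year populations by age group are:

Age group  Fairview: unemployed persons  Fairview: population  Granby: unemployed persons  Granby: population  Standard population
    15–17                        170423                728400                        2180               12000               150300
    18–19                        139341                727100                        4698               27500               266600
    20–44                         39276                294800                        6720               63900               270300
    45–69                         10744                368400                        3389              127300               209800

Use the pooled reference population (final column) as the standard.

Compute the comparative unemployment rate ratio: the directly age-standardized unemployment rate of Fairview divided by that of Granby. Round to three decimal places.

1.201

Age-specific rates per 1000 for Fairview: 233.969, 191.639, 133.229, 29.164.
For Granby: 181.667, 170.836, 105.164, 26.622.
Standard total = 897000; weights = 0.1676, 0.2972, 0.3013, 0.2339.
Fairview: 0.1676×233.969 + 0.2972×191.639 + 0.3013×133.229 + 0.2339×29.164 = 143.1294 per 1000.
Granby: 0.1676×181.667 + 0.2972×170.836 + 0.3013×105.164 + 0.2339×26.622 = 119.1312 per 1000.
Ratio = 143.1294 ÷ 119.1312 = 1.20144.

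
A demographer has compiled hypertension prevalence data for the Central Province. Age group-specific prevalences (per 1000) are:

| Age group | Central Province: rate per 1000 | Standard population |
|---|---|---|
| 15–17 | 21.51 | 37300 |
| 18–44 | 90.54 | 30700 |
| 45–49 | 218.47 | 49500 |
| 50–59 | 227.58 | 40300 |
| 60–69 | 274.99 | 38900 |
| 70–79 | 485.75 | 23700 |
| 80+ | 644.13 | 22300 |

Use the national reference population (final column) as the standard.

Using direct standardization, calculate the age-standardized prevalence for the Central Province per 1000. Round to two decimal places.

Standard total = 242700; weights = 0.1537, 0.1265, 0.2040, 0.1660, 0.1603, 0.0977, 0.0919.
Standardized rate: 0.1537×21.51 + 0.1265×90.54 + 0.2040×218.47 + 0.1660×227.58 + 0.1603×274.99 + 0.0977×485.75 + 0.0919×644.13 = 247.8003 per 1000.

247.80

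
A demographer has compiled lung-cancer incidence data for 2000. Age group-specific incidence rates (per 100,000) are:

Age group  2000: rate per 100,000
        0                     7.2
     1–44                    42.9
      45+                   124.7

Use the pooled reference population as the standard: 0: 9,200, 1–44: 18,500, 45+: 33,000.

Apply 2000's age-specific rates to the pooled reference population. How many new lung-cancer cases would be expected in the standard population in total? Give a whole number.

50

Expected new lung-cancer cases = Σ (standard pop × age-specific rate ÷ 100,000)
= 9,200×7.2/100,000 + 18,500×42.9/100,000 + 33,000×124.7/100,000
= 0.66 + 7.94 + 41.15 = 49.75.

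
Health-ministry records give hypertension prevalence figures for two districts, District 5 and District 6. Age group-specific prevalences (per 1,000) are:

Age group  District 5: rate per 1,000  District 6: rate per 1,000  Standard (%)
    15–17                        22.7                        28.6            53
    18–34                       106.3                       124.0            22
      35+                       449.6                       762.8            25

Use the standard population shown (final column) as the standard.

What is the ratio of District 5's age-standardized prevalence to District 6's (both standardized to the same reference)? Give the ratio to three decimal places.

0.634

Standard weights: 0.53, 0.22, 0.25.
District 5: 0.5300×22.7 + 0.2200×106.3 + 0.2500×449.6 = 147.8170 per 1,000.
District 6: 0.5300×28.6 + 0.2200×124.0 + 0.2500×762.8 = 233.1380 per 1,000.
Ratio = 147.8170 ÷ 233.1380 = 0.63403.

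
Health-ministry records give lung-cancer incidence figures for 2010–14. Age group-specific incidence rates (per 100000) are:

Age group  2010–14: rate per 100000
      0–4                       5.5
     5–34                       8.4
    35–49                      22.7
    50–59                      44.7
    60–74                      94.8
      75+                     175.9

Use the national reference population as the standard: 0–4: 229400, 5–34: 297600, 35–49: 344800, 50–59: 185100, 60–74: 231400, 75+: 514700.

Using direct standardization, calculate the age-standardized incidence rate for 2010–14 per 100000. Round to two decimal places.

Standard total = 1803000; weights = 0.1272, 0.1651, 0.1912, 0.1027, 0.1283, 0.2855.
Standardized rate: 0.1272×5.5 + 0.1651×8.4 + 0.1912×22.7 + 0.1027×44.7 + 0.1283×94.8 + 0.2855×175.9 = 73.3971 per 100000.

73.40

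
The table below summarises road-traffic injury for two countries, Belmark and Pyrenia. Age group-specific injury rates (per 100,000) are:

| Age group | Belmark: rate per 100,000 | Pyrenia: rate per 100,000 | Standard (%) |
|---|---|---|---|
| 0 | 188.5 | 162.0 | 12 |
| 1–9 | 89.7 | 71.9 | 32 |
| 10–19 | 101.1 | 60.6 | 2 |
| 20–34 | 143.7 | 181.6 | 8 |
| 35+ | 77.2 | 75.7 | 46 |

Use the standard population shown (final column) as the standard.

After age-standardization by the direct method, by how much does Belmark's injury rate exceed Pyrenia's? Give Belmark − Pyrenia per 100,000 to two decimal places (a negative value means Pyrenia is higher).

7.34

Standard weights: 0.12, 0.32, 0.02, 0.08, 0.46.
Belmark: 0.1200×188.5 + 0.3200×89.7 + 0.0200×101.1 + 0.0800×143.7 + 0.4600×77.2 = 100.3540 per 100,000.
Pyrenia: 0.1200×162.0 + 0.3200×71.9 + 0.0200×60.6 + 0.0800×181.6 + 0.4600×75.7 = 93.0100 per 100,000.
Difference = 100.3540 − 93.0100 = 7.3440.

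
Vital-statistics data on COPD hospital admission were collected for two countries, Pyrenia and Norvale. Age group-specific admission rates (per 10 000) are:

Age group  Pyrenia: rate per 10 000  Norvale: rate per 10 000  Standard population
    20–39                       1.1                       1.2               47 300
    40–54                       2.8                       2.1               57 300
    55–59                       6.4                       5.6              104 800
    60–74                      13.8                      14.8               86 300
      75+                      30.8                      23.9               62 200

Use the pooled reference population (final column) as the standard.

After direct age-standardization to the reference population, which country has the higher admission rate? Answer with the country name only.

Standard total = 357 900; weights = 0.1322, 0.1601, 0.2928, 0.2411, 0.1738.
Pyrenia: 0.1322×1.1 + 0.1601×2.8 + 0.2928×6.4 + 0.2411×13.8 + 0.1738×30.8 = 11.1481 per 10 000.
Norvale: 0.1322×1.2 + 0.1601×2.1 + 0.2928×5.6 + 0.2411×14.8 + 0.1738×23.9 = 9.8569 per 10 000.

Pyrenia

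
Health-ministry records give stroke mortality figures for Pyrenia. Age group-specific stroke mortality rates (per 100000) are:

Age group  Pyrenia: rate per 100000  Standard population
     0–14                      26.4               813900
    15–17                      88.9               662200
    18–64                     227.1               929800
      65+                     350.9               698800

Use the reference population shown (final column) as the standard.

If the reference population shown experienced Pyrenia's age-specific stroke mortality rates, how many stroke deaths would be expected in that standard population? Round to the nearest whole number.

5367

Expected stroke deaths = Σ (standard pop × age-specific rate ÷ 100000)
= 813900×26.4/100000 + 662200×88.9/100000 + 929800×227.1/100000 + 698800×350.9/100000
= 214.87 + 588.70 + 2111.58 + 2452.09 = 5367.23.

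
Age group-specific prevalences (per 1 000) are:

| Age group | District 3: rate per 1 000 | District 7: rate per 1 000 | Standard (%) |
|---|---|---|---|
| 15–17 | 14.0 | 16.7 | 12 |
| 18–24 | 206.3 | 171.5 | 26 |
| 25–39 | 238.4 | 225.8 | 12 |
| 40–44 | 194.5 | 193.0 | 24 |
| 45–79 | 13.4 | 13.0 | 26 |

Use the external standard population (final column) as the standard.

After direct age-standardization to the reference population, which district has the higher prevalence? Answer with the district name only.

District 3

Standard weights: 0.12, 0.26, 0.12, 0.24, 0.26.
District 3: 0.1200×14.0 + 0.2600×206.3 + 0.1200×238.4 + 0.2400×194.5 + 0.2600×13.4 = 134.0900 per 1 000.
District 7: 0.1200×16.7 + 0.2600×171.5 + 0.1200×225.8 + 0.2400×193.0 + 0.2600×13.0 = 123.3900 per 1 000.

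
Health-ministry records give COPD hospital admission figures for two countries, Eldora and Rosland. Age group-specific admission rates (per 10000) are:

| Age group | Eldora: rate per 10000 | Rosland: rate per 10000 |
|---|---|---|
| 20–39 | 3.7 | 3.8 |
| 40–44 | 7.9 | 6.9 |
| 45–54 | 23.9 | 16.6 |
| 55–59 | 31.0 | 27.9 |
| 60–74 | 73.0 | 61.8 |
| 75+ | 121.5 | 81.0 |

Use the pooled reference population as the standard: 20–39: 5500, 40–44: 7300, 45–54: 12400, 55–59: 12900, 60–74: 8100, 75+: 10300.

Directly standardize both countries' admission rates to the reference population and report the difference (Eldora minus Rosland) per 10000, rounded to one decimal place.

Standard total = 56500; weights = 0.0973, 0.1292, 0.2195, 0.2283, 0.1434, 0.1823.
Eldora: 0.0973×3.7 + 0.1292×7.9 + 0.2195×23.9 + 0.2283×31.0 + 0.1434×73.0 + 0.1823×121.5 = 46.3191 per 10000.
Rosland: 0.0973×3.8 + 0.1292×6.9 + 0.2195×16.6 + 0.2283×27.9 + 0.1434×61.8 + 0.1823×81.0 = 34.9009 per 10000.
Difference = 46.3191 − 34.9009 = 11.4182.

11.4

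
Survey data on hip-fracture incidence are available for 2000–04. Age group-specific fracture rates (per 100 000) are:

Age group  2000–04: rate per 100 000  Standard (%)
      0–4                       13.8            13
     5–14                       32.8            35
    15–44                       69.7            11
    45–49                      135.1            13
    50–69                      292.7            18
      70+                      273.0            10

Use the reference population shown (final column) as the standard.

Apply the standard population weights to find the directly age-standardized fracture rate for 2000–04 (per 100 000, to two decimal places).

118.49

Standard weights: 0.13, 0.35, 0.11, 0.13, 0.18, 0.10.
Standardized rate: 0.1300×13.8 + 0.3500×32.8 + 0.1100×69.7 + 0.1300×135.1 + 0.1800×292.7 + 0.1000×273.0 = 118.4900 per 100 000.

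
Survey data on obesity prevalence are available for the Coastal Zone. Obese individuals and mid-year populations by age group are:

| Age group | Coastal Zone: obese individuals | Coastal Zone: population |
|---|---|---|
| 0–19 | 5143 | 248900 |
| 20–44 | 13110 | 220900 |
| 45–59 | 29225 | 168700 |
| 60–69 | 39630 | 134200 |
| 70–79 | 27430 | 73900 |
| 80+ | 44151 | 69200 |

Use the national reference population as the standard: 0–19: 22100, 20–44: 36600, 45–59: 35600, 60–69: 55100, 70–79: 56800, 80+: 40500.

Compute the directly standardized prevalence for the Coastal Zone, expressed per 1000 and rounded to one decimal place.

291.8

Age-specific rates per 1000 for the Coastal Zone: 20.663, 59.348, 173.237, 295.306, 371.177, 638.020.
Standard total = 246700; weights = 0.0896, 0.1484, 0.1443, 0.2233, 0.2302, 0.1642.
Standardized rate: 0.0896×20.663 + 0.1484×59.348 + 0.1443×173.237 + 0.2233×295.306 + 0.2302×371.177 + 0.1642×638.020 = 291.8121 per 1000.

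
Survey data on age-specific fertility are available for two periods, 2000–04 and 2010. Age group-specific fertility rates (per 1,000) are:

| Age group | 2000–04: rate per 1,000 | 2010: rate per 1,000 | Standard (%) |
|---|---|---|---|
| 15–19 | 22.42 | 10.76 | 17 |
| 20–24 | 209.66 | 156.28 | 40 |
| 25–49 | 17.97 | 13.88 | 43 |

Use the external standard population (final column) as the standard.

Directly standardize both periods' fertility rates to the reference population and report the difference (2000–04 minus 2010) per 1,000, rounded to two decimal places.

25.09

Standard weights: 0.17, 0.40, 0.43.
2000–04: 0.1700×22.42 + 0.4000×209.66 + 0.4300×17.97 = 95.4025 per 1,000.
2010: 0.1700×10.76 + 0.4000×156.28 + 0.4300×13.88 = 70.3096 per 1,000.
Difference = 95.4025 − 70.3096 = 25.0929.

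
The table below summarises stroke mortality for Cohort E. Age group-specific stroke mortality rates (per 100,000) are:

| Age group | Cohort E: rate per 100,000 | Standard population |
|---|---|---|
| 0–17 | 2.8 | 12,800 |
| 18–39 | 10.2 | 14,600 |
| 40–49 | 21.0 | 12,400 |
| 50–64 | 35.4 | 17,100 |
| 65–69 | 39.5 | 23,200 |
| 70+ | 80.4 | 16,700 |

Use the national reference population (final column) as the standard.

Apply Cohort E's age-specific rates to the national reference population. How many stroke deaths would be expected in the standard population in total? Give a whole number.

Expected stroke deaths = Σ (standard pop × age-specific rate ÷ 100,000)
= 12,800×2.8/100,000 + 14,600×10.2/100,000 + 12,400×21.0/100,000 + 17,100×35.4/100,000 + 23,200×39.5/100,000 + 16,700×80.4/100,000
= 0.36 + 1.49 + 2.60 + 6.05 + 9.16 + 13.43 = 33.10.

33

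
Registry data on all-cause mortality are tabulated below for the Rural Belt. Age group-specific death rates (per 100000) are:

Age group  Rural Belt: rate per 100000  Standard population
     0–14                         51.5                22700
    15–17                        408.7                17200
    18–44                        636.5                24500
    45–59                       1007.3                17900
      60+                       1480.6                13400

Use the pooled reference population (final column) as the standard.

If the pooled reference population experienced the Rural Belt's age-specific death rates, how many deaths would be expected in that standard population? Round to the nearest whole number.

Expected deaths = Σ (standard pop × age-specific rate ÷ 100000)
= 22700×51.5/100000 + 17200×408.7/100000 + 24500×636.5/100000 + 17900×1007.3/100000 + 13400×1480.6/100000
= 11.69 + 70.30 + 155.94 + 180.31 + 198.40 = 616.64.

617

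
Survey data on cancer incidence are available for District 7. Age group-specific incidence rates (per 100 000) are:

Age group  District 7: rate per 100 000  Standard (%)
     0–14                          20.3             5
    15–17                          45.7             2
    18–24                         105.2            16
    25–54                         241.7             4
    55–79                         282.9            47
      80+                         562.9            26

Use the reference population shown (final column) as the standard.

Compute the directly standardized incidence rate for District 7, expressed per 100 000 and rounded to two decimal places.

307.75

Standard weights: 0.05, 0.02, 0.16, 0.04, 0.47, 0.26.
Standardized rate: 0.0500×20.3 + 0.0200×45.7 + 0.1600×105.2 + 0.0400×241.7 + 0.4700×282.9 + 0.2600×562.9 = 307.7460 per 100 000.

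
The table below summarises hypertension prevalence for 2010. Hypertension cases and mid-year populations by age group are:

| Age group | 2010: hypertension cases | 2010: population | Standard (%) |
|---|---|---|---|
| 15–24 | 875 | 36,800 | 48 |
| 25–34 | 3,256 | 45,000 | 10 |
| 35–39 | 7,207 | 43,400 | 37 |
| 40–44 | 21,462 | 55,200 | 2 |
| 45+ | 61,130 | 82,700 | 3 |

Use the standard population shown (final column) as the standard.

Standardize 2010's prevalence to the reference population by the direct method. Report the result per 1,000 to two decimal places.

110.04

Age-specific rates per 1,000 for 2010: 23.777, 72.356, 166.060, 388.804, 739.178.
Standard weights: 0.48, 0.10, 0.37, 0.02, 0.03.
Standardized rate: 0.4800×23.777 + 0.1000×72.356 + 0.3700×166.060 + 0.0200×388.804 + 0.0300×739.178 = 110.0422 per 1,000.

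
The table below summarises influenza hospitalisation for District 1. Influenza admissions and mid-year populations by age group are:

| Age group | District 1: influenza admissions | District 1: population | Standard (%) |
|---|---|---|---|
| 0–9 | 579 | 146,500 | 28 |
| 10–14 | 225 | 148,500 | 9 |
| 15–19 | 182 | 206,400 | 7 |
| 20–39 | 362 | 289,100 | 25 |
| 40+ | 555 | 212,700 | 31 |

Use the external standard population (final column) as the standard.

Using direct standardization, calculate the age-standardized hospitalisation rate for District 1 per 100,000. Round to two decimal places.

Age-specific rates per 100,000 for District 1: 395.22, 151.52, 88.18, 125.22, 260.93.
Standard weights: 0.28, 0.09, 0.07, 0.25, 0.31.
Standardized rate: 0.2800×395.22 + 0.0900×151.52 + 0.0700×88.18 + 0.2500×125.22 + 0.3100×260.93 = 242.6636 per 100,000.

242.66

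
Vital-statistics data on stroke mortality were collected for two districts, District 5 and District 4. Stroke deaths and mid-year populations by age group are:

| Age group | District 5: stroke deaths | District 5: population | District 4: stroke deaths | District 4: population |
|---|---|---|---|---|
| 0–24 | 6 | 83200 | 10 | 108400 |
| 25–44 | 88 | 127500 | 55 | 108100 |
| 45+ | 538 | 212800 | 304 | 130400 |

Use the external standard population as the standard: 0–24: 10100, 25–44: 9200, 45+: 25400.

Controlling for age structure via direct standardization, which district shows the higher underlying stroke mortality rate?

Age-specific rates per 100000 for District 5: 7.21, 69.02, 252.82.
For District 4: 9.23, 50.88, 233.13.
Standard total = 44700; weights = 0.2260, 0.2058, 0.5682.
District 5: 0.2260×7.21 + 0.2058×69.02 + 0.5682×252.82 = 159.4952 per 100000.
District 4: 0.2260×9.23 + 0.2058×50.88 + 0.5682×233.13 = 145.0275 per 100000.

District 5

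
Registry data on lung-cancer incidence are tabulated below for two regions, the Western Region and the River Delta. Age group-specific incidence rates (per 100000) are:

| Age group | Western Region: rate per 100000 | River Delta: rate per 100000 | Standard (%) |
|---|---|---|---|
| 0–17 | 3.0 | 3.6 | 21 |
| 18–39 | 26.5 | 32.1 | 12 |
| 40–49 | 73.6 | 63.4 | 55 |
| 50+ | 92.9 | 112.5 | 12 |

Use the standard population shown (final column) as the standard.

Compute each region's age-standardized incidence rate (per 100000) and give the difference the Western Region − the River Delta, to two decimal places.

2.46

Standard weights: 0.21, 0.12, 0.55, 0.12.
The Western Region: 0.2100×3.0 + 0.1200×26.5 + 0.5500×73.6 + 0.1200×92.9 = 55.4380 per 100000.
The River Delta: 0.2100×3.6 + 0.1200×32.1 + 0.5500×63.4 + 0.1200×112.5 = 52.9780 per 100000.
Difference = 55.4380 − 52.9780 = 2.4600.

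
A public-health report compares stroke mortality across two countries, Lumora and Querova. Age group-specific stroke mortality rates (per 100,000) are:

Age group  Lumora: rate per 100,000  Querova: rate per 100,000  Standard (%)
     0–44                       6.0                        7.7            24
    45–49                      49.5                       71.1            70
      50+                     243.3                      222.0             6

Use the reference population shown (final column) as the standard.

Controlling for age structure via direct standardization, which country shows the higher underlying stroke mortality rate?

Standard weights: 0.24, 0.70, 0.06.
Lumora: 0.2400×6.0 + 0.7000×49.5 + 0.0600×243.3 = 50.6880 per 100,000.
Querova: 0.2400×7.7 + 0.7000×71.1 + 0.0600×222.0 = 64.9380 per 100,000.

Querova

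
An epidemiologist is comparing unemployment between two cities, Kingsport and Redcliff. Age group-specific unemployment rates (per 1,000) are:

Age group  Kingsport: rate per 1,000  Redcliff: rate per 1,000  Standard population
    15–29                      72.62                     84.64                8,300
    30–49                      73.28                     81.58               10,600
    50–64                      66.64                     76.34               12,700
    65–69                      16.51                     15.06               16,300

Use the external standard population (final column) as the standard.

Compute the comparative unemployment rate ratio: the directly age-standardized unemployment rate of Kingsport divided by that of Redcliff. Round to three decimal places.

0.897

Standard total = 47,900; weights = 0.1733, 0.2213, 0.2651, 0.3403.
Kingsport: 0.1733×72.62 + 0.2213×73.28 + 0.2651×66.64 + 0.3403×16.51 = 52.0867 per 1,000.
Redcliff: 0.1733×84.64 + 0.2213×81.58 + 0.2651×76.34 + 0.3403×15.06 = 58.0847 per 1,000.
Ratio = 52.0867 ÷ 58.0847 = 0.89674.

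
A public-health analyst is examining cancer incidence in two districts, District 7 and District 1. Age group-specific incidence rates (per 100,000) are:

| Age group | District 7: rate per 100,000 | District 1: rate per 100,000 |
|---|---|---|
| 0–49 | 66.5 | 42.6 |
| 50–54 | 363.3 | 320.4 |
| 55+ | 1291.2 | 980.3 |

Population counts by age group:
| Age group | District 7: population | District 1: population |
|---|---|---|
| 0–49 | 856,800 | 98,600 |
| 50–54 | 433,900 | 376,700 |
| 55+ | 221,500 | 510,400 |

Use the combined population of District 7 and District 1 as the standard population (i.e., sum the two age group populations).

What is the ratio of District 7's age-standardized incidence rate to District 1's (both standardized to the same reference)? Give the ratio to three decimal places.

Combined standard total = 2,497,900; weights = 0.3825, 0.3245, 0.2930.
District 7: 0.3825×66.5 + 0.3245×363.3 + 0.2930×1291.2 = 521.6599 per 100,000.
District 1: 0.3825×42.6 + 0.3245×320.4 + 0.2930×980.3 = 407.5014 per 100,000.
Ratio = 521.6599 ÷ 407.5014 = 1.28014.

1.280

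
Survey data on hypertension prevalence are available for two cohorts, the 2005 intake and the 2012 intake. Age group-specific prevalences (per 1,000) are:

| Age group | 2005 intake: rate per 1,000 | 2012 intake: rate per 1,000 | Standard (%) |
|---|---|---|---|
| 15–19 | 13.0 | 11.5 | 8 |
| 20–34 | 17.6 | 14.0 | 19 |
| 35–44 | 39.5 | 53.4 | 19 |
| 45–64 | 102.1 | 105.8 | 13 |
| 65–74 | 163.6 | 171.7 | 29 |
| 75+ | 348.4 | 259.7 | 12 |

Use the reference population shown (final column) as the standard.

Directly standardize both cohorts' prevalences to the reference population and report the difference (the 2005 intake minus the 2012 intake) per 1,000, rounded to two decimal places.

Standard weights: 0.08, 0.19, 0.19, 0.13, 0.29, 0.12.
The 2005 intake: 0.0800×13.0 + 0.1900×17.6 + 0.1900×39.5 + 0.1300×102.1 + 0.2900×163.6 + 0.1200×348.4 = 114.4140 per 1,000.
The 2012 intake: 0.0800×11.5 + 0.1900×14.0 + 0.1900×53.4 + 0.1300×105.8 + 0.2900×171.7 + 0.1200×259.7 = 108.4370 per 1,000.
Difference = 114.4140 − 108.4370 = 5.9770.

5.98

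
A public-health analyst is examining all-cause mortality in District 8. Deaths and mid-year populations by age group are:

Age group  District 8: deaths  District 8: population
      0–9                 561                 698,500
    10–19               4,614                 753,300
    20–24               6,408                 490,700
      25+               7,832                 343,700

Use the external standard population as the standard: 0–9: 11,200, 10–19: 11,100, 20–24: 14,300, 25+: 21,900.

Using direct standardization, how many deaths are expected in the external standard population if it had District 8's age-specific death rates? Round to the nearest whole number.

Age-specific rates per 1,000 for District 8: 0.803, 6.125, 13.059, 22.787.
Expected deaths = Σ (standard pop × age-specific rate ÷ 1,000)
= 11,200×0.803/1,000 + 11,100×6.125/1,000 + 14,300×13.059/1,000 + 21,900×22.787/1,000
= 9.00 + 67.99 + 186.74 + 499.04 = 762.77.

763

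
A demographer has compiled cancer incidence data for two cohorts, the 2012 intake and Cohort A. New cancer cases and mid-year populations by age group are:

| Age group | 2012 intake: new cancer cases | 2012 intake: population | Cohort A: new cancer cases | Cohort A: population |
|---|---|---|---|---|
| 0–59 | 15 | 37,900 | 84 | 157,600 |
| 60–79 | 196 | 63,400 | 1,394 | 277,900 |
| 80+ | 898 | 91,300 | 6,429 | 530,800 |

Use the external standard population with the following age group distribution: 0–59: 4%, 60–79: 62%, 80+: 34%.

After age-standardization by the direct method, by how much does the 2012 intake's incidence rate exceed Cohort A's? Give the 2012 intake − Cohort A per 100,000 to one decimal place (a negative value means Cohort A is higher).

Age-specific rates per 100,000 for the 2012 intake: 39.58, 309.15, 983.57.
For Cohort A: 53.30, 501.62, 1211.19.
Standard weights: 0.04, 0.62, 0.34.
The 2012 intake: 0.0400×39.58 + 0.6200×309.15 + 0.3400×983.57 = 527.6691 per 100,000.
Cohort A: 0.0400×53.30 + 0.6200×501.62 + 0.3400×1211.19 = 724.9408 per 100,000.
Difference = 527.6691 − 724.9408 = -197.2717.

-197.3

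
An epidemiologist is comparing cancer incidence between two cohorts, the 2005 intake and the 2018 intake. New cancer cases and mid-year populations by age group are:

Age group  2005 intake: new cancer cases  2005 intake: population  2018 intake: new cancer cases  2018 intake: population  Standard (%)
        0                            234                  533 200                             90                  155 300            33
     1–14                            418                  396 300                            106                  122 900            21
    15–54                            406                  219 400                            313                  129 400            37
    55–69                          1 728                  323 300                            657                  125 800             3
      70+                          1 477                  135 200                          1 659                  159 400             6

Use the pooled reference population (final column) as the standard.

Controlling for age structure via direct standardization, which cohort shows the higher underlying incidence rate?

2018 intake

Age-specific rates per 100 000 for the 2005 intake: 43.89, 105.48, 185.05, 534.49, 1092.46.
For the 2018 intake: 57.95, 86.25, 241.89, 522.26, 1040.78.
Standard weights: 0.33, 0.21, 0.37, 0.03, 0.06.
The 2005 intake: 0.3300×43.89 + 0.2100×105.48 + 0.3700×185.05 + 0.0300×534.49 + 0.0600×1092.46 = 186.6828 per 100 000.
The 2018 intake: 0.3300×57.95 + 0.2100×86.25 + 0.3700×241.89 + 0.0300×522.26 + 0.0600×1040.78 = 204.8486 per 100 000.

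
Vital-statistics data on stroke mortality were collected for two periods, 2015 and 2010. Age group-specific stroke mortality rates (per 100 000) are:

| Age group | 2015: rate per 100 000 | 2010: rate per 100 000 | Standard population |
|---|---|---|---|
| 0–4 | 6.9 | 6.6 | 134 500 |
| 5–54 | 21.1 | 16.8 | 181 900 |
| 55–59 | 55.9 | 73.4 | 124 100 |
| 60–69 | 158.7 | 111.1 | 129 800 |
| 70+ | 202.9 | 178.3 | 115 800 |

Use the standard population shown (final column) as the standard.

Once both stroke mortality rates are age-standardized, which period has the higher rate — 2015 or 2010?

2015

Standard total = 686 100; weights = 0.1960, 0.2651, 0.1809, 0.1892, 0.1688.
2015: 0.1960×6.9 + 0.2651×21.1 + 0.1809×55.9 + 0.1892×158.7 + 0.1688×202.9 = 81.3269 per 100 000.
2010: 0.1960×6.6 + 0.2651×16.8 + 0.1809×73.4 + 0.1892×111.1 + 0.1688×178.3 = 70.1362 per 100 000.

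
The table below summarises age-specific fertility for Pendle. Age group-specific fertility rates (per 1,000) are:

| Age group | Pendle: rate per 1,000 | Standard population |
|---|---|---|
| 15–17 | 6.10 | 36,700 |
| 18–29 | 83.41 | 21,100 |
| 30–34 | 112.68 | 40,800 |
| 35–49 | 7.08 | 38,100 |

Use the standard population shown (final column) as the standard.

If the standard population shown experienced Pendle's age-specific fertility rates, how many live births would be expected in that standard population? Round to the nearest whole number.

6851

Expected live births = Σ (standard pop × age-specific rate ÷ 1,000)
= 36,700×6.10/1,000 + 21,100×83.41/1,000 + 40,800×112.68/1,000 + 38,100×7.08/1,000
= 223.87 + 1759.95 + 4597.34 + 269.75 = 6850.91.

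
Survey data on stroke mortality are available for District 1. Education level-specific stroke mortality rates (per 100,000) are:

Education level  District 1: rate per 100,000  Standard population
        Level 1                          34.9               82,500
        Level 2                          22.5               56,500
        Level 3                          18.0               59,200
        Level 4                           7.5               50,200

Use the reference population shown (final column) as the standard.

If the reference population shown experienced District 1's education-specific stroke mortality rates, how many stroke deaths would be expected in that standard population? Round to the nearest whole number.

Expected stroke deaths = Σ (standard pop × education-specific rate ÷ 100,000)
= 82,500×34.9/100,000 + 56,500×22.5/100,000 + 59,200×18.0/100,000 + 50,200×7.5/100,000
= 28.79 + 12.71 + 10.66 + 3.77 = 55.93.

56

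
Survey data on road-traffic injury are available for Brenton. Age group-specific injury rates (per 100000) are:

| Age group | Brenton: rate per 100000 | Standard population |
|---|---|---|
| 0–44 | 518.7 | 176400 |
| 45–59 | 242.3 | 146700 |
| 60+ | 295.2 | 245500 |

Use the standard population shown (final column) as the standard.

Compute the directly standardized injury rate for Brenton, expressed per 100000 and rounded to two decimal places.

350.89

Standard total = 568600; weights = 0.3102, 0.2580, 0.4318.
Standardized rate: 0.3102×518.7 + 0.2580×242.3 + 0.4318×295.2 = 350.8894 per 100000.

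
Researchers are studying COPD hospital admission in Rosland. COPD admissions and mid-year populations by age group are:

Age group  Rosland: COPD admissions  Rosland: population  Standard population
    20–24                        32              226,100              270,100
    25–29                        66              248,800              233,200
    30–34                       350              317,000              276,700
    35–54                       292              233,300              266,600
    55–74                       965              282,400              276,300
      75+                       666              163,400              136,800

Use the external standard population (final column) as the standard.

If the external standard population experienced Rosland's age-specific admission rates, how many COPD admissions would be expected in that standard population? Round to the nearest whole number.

2241

Age-specific rates per 10,000 for Rosland: 1.42, 2.65, 11.04, 12.52, 34.17, 40.76.
Expected COPD admissions = Σ (standard pop × age-specific rate ÷ 10,000)
= 270,100×1.42/10,000 + 233,200×2.65/10,000 + 276,700×11.04/10,000 + 266,600×12.52/10,000 + 276,300×34.17/10,000 + 136,800×40.76/10,000
= 38.23 + 61.86 + 305.50 + 333.68 + 944.16 + 557.58 = 2241.01.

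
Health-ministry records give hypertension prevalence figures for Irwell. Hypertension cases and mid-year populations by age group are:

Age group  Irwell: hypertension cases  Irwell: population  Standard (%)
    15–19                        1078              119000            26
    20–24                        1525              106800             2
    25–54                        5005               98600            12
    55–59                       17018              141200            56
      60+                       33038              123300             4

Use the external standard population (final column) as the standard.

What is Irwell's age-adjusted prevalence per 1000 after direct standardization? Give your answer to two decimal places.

Age-specific rates per 1000 for Irwell: 9.059, 14.279, 50.761, 120.524, 267.948.
Standard weights: 0.26, 0.02, 0.12, 0.56, 0.04.
Standardized rate: 0.2600×9.059 + 0.0200×14.279 + 0.1200×50.761 + 0.5600×120.524 + 0.0400×267.948 = 86.9436 per 1000.

86.94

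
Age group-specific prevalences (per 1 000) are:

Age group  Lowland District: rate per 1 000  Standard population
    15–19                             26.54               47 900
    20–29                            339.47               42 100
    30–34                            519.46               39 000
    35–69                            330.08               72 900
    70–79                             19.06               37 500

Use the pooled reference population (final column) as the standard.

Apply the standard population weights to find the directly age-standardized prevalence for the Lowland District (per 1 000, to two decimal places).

253.13

Standard total = 239 400; weights = 0.2001, 0.1759, 0.1629, 0.3045, 0.1566.
Standardized rate: 0.2001×26.54 + 0.1759×339.47 + 0.1629×519.46 + 0.3045×330.08 + 0.1566×19.06 = 253.1306 per 1 000.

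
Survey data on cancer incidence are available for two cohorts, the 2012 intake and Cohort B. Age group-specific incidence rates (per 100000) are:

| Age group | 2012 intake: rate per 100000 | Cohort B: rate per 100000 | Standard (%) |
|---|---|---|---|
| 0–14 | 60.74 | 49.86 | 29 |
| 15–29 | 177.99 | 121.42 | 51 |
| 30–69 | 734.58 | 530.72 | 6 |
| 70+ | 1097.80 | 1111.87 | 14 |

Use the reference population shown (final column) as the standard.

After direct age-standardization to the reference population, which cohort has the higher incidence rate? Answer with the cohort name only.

2012 intake

Standard weights: 0.29, 0.51, 0.06, 0.14.
The 2012 intake: 0.2900×60.74 + 0.5100×177.99 + 0.0600×734.58 + 0.1400×1097.80 = 306.1563 per 100000.
Cohort B: 0.2900×49.86 + 0.5100×121.42 + 0.0600×530.72 + 0.1400×1111.87 = 263.8886 per 100000.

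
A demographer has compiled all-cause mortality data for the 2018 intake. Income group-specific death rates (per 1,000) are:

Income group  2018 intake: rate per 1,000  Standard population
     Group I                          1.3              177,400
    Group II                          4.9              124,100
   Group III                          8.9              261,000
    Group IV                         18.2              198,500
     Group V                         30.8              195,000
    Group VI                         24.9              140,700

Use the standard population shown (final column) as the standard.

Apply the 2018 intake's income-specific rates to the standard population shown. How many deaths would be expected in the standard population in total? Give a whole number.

Expected deaths = Σ (standard pop × income-specific rate ÷ 1,000)
= 177,400×1.3/1,000 + 124,100×4.9/1,000 + 261,000×8.9/1,000 + 198,500×18.2/1,000 + 195,000×30.8/1,000 + 140,700×24.9/1,000
= 230.62 + 608.09 + 2322.90 + 3612.70 + 6006.00 + 3503.43 = 16283.74.

16284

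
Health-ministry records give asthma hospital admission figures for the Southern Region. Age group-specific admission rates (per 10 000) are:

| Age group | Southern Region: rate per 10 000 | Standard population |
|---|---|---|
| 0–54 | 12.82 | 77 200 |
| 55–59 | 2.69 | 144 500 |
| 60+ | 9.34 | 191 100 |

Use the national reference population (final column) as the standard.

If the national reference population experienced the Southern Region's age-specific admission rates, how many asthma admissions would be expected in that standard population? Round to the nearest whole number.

316

Expected asthma admissions = Σ (standard pop × age-specific rate ÷ 10 000)
= 77 200×12.82/10 000 + 144 500×2.69/10 000 + 191 100×9.34/10 000
= 98.97 + 38.87 + 178.49 = 316.33.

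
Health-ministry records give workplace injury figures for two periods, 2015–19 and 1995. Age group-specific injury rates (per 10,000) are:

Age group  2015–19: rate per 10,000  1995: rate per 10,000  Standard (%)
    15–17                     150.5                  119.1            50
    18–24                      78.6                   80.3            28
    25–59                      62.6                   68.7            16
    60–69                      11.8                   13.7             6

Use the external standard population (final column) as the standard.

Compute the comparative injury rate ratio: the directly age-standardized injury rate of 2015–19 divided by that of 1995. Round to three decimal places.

1.151

Standard weights: 0.50, 0.28, 0.16, 0.06.
2015–19: 0.5000×150.5 + 0.2800×78.6 + 0.1600×62.6 + 0.0600×11.8 = 107.9820 per 10,000.
1995: 0.5000×119.1 + 0.2800×80.3 + 0.1600×68.7 + 0.0600×13.7 = 93.8480 per 10,000.
Ratio = 107.9820 ÷ 93.8480 = 1.15061.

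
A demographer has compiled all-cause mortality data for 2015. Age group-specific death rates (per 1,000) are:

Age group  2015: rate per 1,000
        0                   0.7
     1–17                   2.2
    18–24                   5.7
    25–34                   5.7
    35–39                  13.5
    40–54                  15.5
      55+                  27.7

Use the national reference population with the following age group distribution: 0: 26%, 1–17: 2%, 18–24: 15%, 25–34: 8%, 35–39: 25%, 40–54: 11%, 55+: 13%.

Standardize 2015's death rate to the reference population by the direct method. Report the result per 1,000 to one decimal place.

Standard weights: 0.26, 0.02, 0.15, 0.08, 0.25, 0.11, 0.13.
Standardized rate: 0.2600×0.7 + 0.0200×2.2 + 0.1500×5.7 + 0.0800×5.7 + 0.2500×13.5 + 0.1100×15.5 + 0.1300×27.7 = 10.2180 per 1,000.

10.2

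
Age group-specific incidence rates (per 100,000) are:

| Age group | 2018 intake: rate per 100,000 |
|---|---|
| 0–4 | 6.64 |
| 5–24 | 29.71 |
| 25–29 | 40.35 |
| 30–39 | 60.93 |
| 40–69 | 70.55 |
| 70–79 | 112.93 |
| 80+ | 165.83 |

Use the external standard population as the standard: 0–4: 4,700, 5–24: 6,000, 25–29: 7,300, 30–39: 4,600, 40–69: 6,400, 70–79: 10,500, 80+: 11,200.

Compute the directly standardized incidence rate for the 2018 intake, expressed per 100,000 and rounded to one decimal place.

84.4

Standard total = 50,700; weights = 0.0927, 0.1183, 0.1440, 0.0907, 0.1262, 0.2071, 0.2209.
Standardized rate: 0.0927×6.64 + 0.1183×29.71 + 0.1440×40.35 + 0.0907×60.93 + 0.1262×70.55 + 0.2071×112.93 + 0.2209×165.83 = 84.3961 per 100,000.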